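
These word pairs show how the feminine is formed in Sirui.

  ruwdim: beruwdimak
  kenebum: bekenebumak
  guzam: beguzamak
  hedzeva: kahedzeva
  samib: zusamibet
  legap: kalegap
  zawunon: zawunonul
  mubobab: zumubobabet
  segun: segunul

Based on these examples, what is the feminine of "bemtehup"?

kabemtehup

mubobab and guzam both have last vowel 'a' yet inflect differently (zumubobabet, beguzamak), so the last vowel is not what conditions the rule; the final letter is.
"bemtehup" ends in -p. The one such stem in the data (legap → kalegap) adds the prefix ka-, so the same rule applies.
The other patterns: stems ending in -n add -ul; stems ending in -b add zu- … -et around the stem; stems ending in -m add be- … -ak around the stem.
So bemtehup → kabemtehup.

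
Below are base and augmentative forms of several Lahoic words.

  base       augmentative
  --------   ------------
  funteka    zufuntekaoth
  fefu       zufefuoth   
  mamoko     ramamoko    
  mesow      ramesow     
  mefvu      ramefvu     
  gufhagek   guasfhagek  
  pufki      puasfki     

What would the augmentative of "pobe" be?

"pobe" begins with p-. The one such stem in the data (pufki → puasfki) inserts -as- after the first vowel (as does gufhagek), so the same rule applies.
So pobe → poasbe.

poasbe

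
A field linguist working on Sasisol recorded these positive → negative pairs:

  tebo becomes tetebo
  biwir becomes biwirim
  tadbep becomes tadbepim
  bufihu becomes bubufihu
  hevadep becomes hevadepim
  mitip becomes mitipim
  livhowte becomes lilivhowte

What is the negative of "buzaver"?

buzaverim

tadbep and livhowte both have last vowel 'e' yet inflect differently (tadbepim, lilivhowte), so the last vowel is not what conditions the rule; whether the stem ends in a vowel or a consonant is.
"buzaver" ends in a consonant. The stems ending in a consonant (tadbep → tadbepim, mitip → mitipim, biwir → biwirim) add -im.
The other pattern: stems ending in a vowel repeat the first consonant+vowel as a prefix.
So buzaver → buzaverim.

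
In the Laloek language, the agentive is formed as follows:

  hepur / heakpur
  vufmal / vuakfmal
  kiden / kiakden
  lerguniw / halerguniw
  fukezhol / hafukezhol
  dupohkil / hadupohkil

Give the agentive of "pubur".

puakbur

vufmal and fukezhol both end in -l yet inflect differently (vuakfmal, hafukezhol), so the final letter is not what conditions the rule; the number of vowels is.
"pubur" has 2 vowels. The stems with 2 vowels (hepur → heakpur, vufmal → vuakfmal, kiden → kiakden) insert -ak- after the first vowel.
So pubur → puakbur.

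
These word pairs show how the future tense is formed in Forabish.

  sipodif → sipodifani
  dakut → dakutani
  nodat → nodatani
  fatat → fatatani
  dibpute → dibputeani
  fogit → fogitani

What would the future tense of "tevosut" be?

Every pair shown (sipodif → sipodifani, dakut → dakutani, nodat → nodatani, …) follows the same rule: add -ani.
So tevosut → tevosutani.

tevosutani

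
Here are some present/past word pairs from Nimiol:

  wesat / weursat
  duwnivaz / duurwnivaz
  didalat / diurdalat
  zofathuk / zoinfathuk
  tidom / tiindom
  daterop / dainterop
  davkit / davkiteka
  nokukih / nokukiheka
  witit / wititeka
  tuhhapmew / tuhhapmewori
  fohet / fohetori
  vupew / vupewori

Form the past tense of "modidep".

modidepori

wesat and davkit both end in -t yet inflect differently (weursat, davkiteka), so the final letter is not what conditions the rule; the last vowel is.
"modidep" has last vowel 'e'. The stems whose last vowel is 'e' (tuhhapmew → tuhhapmewori, fohet → fohetori, vupew → vupewori) add -ori.
The other patterns: stems whose last vowel is 'a' insert -ur- after the first vowel; stems whose last vowel is 'o' or 'u' insert -in- after the first vowel; stems whose last vowel is 'i' add -eka.
So modidep → modidepori.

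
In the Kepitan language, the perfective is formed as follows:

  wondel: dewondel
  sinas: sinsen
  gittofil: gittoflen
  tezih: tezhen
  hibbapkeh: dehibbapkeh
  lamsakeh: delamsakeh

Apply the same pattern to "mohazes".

demohazes

"mohazes" has last vowel 'e'. The stems whose last vowel is 'e' (hibbapkeh → dehibbapkeh, lamsakeh → delamsakeh, wondel → dewondel) add the prefix de-.
So mohazes → demohazes.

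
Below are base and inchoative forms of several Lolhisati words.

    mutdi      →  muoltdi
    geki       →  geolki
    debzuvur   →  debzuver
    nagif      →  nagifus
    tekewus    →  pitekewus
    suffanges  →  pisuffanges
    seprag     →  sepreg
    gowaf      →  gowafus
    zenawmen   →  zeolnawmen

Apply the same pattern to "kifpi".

kiolfpi

gowaf and seprag both have last vowel 'a' yet inflect differently (gowafus, sepreg), so the last vowel is not what conditions the rule; the final letter is.
"kifpi" ends in -i. The stems ending in -i (geki → geolki, mutdi → muoltdi) insert -ol- after the first vowel.
So kifpi → kiolfpi.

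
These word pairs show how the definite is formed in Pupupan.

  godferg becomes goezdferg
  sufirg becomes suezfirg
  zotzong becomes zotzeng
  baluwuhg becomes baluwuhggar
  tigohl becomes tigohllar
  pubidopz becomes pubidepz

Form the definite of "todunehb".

todunehbbar

baluwuhg and godferg both end in -g yet inflect differently (baluwuhggar, goezdferg), so the final letter is not what conditions the rule; the second-to-last letter is.
"todunehb" has second-to-last letter 'h'. The stems whose second-to-last letter is 'h' (tigohl → tigohllar, baluwuhg → baluwuhggar) double the final consonant and add -ar.
The other patterns: stems whose second-to-last letter is 'r' insert -ez- after the first vowel; stems whose second-to-last letter is 'n' or 'p' change the last vowel to 'e'.
So todunehb → todunehbbar.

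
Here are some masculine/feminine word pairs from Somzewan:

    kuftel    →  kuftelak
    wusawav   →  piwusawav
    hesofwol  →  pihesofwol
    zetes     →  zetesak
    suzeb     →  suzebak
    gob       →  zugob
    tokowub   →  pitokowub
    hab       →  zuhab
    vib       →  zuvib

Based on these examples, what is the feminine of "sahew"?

sahewak

hab and suzeb both end in -b yet inflect differently (zuhab, suzebak), so the final letter is not what conditions the rule; the number of vowels is.
"sahew" has 2 vowels. The stems with 2 vowels (zetes → zetesak, suzeb → suzebak, kuftel → kuftelak) add -ak.
The other patterns: stems with 1 vowel add the prefix zu-; stems with 3 vowels add the prefix pi-.
So sahew → sahewak.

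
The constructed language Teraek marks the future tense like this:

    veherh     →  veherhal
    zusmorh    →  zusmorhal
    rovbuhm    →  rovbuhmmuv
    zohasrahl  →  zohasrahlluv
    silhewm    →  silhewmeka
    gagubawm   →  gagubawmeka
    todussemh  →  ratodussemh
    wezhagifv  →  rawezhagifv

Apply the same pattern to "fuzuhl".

rovbuhm and silhewm both end in -m yet inflect differently (rovbuhmmuv, silhewmeka), so the final letter is not what conditions the rule; the second-to-last letter is.
"fuzuhl" has second-to-last letter 'h'. The stems whose second-to-last letter is 'h' (rovbuhm → rovbuhmmuv, zohasrahl → zohasrahlluv) double the final consonant and add -uv.
The other patterns: stems whose second-to-last letter is 'r' add -al; stems whose second-to-last letter is 'w' add -eka; stems whose second-to-last letter is 'f' or 'm' add the prefix ra-.
So fuzuhl → fuzuhlluv.

fuzuhlluv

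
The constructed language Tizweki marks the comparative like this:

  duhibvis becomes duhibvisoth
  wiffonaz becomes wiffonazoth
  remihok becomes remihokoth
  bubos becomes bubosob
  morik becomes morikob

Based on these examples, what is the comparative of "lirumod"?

duhibvis and bubos both end in -s yet inflect differently (duhibvisoth, bubosob), so the final letter is not what conditions the rule; the number of vowels is.
"lirumod" has 3 vowels. The stems with 3 vowels (duhibvis → duhibvisoth, wiffonaz → wiffonazoth, remihok → remihokoth) add -oth.
The other pattern: stems with 2 vowels add -ob.
So lirumod → lirumodoth.

lirumodoth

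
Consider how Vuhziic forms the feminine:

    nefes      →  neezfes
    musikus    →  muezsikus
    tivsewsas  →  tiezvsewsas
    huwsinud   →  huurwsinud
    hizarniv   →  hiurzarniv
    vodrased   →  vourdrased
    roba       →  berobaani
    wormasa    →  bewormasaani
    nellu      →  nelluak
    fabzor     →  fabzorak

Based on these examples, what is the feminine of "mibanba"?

musikus and huwsinud both have last vowel 'u' yet inflect differently (muezsikus, huurwsinud), so the last vowel is not what conditions the rule; the final letter is.
"mibanba" ends in -a. The stems ending in -a (roba → berobaani, wormasa → bewormasaani) add be- … -ani around the stem.
So mibanba → bemibanbaani.

bemibanbaani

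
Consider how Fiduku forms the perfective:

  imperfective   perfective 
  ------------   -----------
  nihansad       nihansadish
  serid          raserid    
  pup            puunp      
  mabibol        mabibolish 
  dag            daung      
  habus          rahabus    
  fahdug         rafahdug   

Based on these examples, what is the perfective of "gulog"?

ragulog

"gulog" has 2 vowels. The stems with 2 vowels (habus → rahabus, serid → raserid, fahdug → rafahdug) add the prefix ra-.
The other patterns: stems with 1 vowel insert -un- after the first vowel; stems with 3 vowels add -ish.
So gulog → ragulog.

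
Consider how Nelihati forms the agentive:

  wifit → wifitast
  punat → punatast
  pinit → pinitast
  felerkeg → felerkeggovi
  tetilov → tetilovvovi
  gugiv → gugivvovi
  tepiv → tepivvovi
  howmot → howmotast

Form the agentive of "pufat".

pufatast

wifit and gugiv both have last vowel 'i' yet inflect differently (wifitast, gugivvovi), so the last vowel is not what conditions the rule; the final letter is.
"pufat" ends in -t. The stems ending in -t (wifit → wifitast, howmot → howmotast, punat → punatast) add -ast.
So pufat → pufatast.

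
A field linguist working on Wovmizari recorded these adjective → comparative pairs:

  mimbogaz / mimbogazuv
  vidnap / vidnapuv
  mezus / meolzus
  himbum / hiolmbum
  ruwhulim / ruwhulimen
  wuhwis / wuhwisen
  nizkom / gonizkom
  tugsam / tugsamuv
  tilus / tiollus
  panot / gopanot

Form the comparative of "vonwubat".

vonwubatuv

ruwhulim and himbum both end in -m yet inflect differently (ruwhulimen, hiolmbum), so the final letter is not what conditions the rule; the last vowel is.
"vonwubat" has last vowel 'a'. The stems whose last vowel is 'a' (tugsam → tugsamuv, mimbogaz → mimbogazuv, vidnap → vidnapuv) add -uv.
The other patterns: stems whose last vowel is 'i' add -en; stems whose last vowel is 'u' insert -ol- after the first vowel; stems whose last vowel is 'o' add the prefix go-.
So vonwubat → vonwubatuv.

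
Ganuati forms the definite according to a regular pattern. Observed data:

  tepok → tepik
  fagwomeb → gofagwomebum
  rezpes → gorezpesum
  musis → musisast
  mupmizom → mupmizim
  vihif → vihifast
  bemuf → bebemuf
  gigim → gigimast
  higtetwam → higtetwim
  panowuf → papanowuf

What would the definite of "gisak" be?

gisik

"gisak" has last vowel 'a'. The one such stem in the data (higtetwam → higtetwim) changes the last vowel to 'i' (as do tepok, mupmizom), so the same rule applies.
The other patterns: stems whose last vowel is 'e' add go- … -um around the stem; stems whose last vowel is 'u' repeat the first consonant+vowel as a prefix; stems whose last vowel is 'i' add -ast.
So gisak → gisik.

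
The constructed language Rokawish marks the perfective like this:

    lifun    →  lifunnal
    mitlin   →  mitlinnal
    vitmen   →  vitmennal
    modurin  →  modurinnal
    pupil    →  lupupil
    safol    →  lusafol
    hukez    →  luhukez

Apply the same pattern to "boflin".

mitlin and pupil both have last vowel 'i' yet inflect differently (mitlinnal, lupupil), so the last vowel is not what conditions the rule; the final letter is.
"boflin" ends in -n. The stems ending in -n (lifun → lifunnal, mitlin → mitlinnal, vitmen → vitmennal) double the final consonant and add -al.
So boflin → boflinnal.

boflinnal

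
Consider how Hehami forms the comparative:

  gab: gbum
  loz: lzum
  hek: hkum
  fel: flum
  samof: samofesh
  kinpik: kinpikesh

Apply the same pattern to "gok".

"gok" has 1 vowel. The stems with 1 vowel (gab → gbum, loz → lzum, hek → hkum) delete the last vowel and add -um.
So gok → gkum.

gkum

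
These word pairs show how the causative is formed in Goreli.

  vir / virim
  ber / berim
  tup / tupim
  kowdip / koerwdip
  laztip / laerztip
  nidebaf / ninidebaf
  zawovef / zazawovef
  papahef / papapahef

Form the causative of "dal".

dalim

"dal" has 1 vowel. The stems with 1 vowel (vir → virim, ber → berim, tup → tupim) add -im.
So dal → dalim.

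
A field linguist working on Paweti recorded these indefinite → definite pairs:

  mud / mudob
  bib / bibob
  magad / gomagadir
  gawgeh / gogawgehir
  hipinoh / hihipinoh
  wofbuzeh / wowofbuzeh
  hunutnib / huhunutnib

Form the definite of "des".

desob

mud and magad both end in -d yet inflect differently (mudob, gomagadir), so the final letter is not what conditions the rule; the number of vowels is.
"des" has 1 vowel. The stems with 1 vowel (mud → mudob, bib → bibob) add -ob.
The other patterns: stems with 2 vowels add go- … -ir around the stem; stems with 3 vowels repeat the first consonant+vowel as a prefix.
So des → desob.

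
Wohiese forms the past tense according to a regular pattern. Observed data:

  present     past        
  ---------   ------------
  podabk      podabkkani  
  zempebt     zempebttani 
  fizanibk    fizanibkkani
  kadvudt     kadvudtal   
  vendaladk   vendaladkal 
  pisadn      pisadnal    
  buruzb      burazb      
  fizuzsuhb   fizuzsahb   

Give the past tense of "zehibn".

zehibnnani

zempebt and kadvudt both end in -t yet inflect differently (zempebttani, kadvudtal), so the final letter is not what conditions the rule; the second-to-last letter is.
"zehibn" has second-to-last letter 'b'. The stems whose second-to-last letter is 'b' (podabk → podabkkani, zempebt → zempebttani, fizanibk → fizanibkkani) double the final consonant and add -ani.
The other patterns: stems whose second-to-last letter is 'd' add -al; stems whose second-to-last letter is 'h' or 'z' change the last vowel to 'a'.
So zehibn → zehibnnani.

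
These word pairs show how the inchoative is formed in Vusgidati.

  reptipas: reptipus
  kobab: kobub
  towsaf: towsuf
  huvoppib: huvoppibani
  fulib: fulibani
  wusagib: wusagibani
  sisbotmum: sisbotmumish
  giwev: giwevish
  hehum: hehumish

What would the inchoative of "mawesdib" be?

kobab and huvoppib both end in -b yet inflect differently (kobub, huvoppibani), so the final letter is not what conditions the rule; the last vowel is.
"mawesdib" has last vowel 'i'. The stems whose last vowel is 'i' (huvoppib → huvoppibani, fulib → fulibani, wusagib → wusagibani) add -ani.
The other patterns: stems whose last vowel is 'a' change the last vowel to 'u'; stems whose last vowel is 'e' or 'u' add -ish.
So mawesdib → mawesdibani.

mawesdibani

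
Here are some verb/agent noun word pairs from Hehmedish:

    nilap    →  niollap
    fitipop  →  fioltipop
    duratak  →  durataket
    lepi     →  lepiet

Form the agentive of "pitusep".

nilap and duratak both have last vowel 'a' yet inflect differently (niollap, durataket), so the last vowel is not what conditions the rule; the final letter is.
"pitusep" ends in -p. The stems ending in -p (nilap → niollap, fitipop → fioltipop) insert -ol- after the first vowel.
The other pattern: stems ending in -i or -k add -et.
So pitusep → pioltusep.

pioltusep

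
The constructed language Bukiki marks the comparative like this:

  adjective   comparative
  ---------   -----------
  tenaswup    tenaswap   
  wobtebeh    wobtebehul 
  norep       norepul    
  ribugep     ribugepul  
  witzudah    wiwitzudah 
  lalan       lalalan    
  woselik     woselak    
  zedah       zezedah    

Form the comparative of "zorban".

zedah and wobtebeh both end in -h yet inflect differently (zezedah, wobtebehul), so the final letter is not what conditions the rule; the last vowel is.
"zorban" has last vowel 'a'. The stems whose last vowel is 'a' (zedah → zezedah, lalan → lalalan, witzudah → wiwitzudah) repeat the first consonant+vowel as a prefix.
The other patterns: stems whose last vowel is 'i' or 'u' change the last vowel to 'a'; stems whose last vowel is 'e' add -ul.
So zorban → zozorban.

zozorban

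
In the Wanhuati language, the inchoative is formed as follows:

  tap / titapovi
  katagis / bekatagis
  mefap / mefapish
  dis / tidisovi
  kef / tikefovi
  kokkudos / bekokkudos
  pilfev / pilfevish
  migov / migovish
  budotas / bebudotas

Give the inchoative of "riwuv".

"riwuv" has 2 vowels. The stems with 2 vowels (mefap → mefapish, migov → migovish, pilfev → pilfevish) add -ish.
So riwuv → riwuvish.

riwuvish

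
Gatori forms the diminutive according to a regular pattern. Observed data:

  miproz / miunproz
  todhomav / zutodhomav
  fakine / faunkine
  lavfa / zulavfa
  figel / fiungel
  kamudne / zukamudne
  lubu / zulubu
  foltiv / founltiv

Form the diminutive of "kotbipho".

fakine and kamudne both end in -e yet inflect differently (faunkine, zukamudne), so the final letter is not what conditions the rule; the first letter is.
"kotbipho" begins with k-. The one such stem in the data (kamudne → zukamudne) adds the prefix zu-, so the same rule applies.
So kotbipho → zukotbipho.

zukotbipho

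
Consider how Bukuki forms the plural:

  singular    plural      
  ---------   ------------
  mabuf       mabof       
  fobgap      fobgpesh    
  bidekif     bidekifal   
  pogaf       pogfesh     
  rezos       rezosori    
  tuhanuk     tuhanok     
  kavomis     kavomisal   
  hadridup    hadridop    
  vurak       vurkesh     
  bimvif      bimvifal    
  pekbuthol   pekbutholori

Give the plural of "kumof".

kumofori

"kumof" has last vowel 'o'. The stems whose last vowel is 'o' (rezos → rezosori, pekbuthol → pekbutholori) add -ori.
The other patterns: stems whose last vowel is 'i' add -al; stems whose last vowel is 'u' change the last vowel to 'o'; stems whose last vowel is 'a' delete the last vowel and add -esh.
So kumof → kumofori.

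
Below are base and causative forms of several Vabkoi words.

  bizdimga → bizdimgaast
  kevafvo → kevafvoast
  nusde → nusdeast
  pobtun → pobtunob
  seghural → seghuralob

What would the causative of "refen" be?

seghural and bizdimga both have last vowel 'a' yet inflect differently (seghuralob, bizdimgaast), so the last vowel is not what conditions the rule; whether the stem ends in a vowel or a consonant is.
"refen" ends in a consonant. The stems ending in a consonant (pobtun → pobtunob, seghural → seghuralob) add -ob.
The other pattern: stems ending in a vowel add -ast.
So refen → refenob.

refenob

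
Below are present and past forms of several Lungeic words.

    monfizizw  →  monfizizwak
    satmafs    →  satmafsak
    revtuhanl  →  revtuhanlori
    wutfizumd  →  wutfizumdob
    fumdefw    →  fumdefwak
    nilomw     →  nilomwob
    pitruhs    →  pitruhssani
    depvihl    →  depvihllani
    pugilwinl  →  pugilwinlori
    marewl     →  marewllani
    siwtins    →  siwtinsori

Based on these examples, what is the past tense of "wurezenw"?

depvihl and revtuhanl both end in -l yet inflect differently (depvihllani, revtuhanlori), so the final letter is not what conditions the rule; the second-to-last letter is.
"wurezenw" has second-to-last letter 'n'. The stems whose second-to-last letter is 'n' (revtuhanl → revtuhanlori, pugilwinl → pugilwinlori, siwtins → siwtinsori) add -ori.
The other patterns: stems whose second-to-last letter is 'h' or 'w' double the final consonant and add -ani; stems whose second-to-last letter is 'm' add -ob; stems whose second-to-last letter is 'f' or 'z' add -ak.
So wurezenw → wurezenwori.

wurezenwori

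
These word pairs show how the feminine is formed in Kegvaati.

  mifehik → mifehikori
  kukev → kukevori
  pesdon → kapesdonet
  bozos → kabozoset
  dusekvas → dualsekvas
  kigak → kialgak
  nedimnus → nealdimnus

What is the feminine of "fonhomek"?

fonhomekori

"fonhomek" has last vowel 'e'. The one such stem in the data (kukev → kukevori) adds -ori, so the same rule applies.
The other patterns: stems whose last vowel is 'o' add ka- … -et around the stem; stems whose last vowel is 'a' or 'u' insert -al- after the first vowel.
So fonhomek → fonhomekori.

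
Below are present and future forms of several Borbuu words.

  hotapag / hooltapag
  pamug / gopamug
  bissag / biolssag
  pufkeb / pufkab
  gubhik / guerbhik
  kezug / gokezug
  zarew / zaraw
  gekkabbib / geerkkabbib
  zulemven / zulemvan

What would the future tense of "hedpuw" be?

hotapag and kezug both end in -g yet inflect differently (hooltapag, gokezug), so the final letter is not what conditions the rule; the last vowel is.
"hedpuw" has last vowel 'u'. The stems whose last vowel is 'u' (kezug → gokezug, pamug → gopamug) add the prefix go-.
So hedpuw → gohedpuw.

gohedpuw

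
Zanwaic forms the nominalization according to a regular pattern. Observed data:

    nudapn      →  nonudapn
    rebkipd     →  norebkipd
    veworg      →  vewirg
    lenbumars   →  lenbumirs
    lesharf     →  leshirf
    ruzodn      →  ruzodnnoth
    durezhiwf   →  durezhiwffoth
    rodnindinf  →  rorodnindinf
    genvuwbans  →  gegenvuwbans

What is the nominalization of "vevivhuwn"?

nudapn and ruzodn both end in -n yet inflect differently (nonudapn, ruzodnnoth), so the final letter is not what conditions the rule; the second-to-last letter is.
"vevivhuwn" has second-to-last letter 'w'. The one such stem in the data (durezhiwf → durezhiwffoth) doubles the final consonant and adds -oth (as does ruzodn), so the same rule applies.
So vevivhuwn → vevivhuwnnoth.

vevivhuwnnoth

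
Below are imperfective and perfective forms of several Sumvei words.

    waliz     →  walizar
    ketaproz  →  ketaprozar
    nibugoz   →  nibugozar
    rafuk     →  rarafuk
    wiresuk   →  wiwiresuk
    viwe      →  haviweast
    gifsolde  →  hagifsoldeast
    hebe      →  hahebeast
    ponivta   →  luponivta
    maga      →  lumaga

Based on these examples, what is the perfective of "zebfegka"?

"zebfegka" ends in -a. The stems ending in -a (ponivta → luponivta, maga → lumaga) add the prefix lu-.
So zebfegka → luzebfegka.

luzebfegka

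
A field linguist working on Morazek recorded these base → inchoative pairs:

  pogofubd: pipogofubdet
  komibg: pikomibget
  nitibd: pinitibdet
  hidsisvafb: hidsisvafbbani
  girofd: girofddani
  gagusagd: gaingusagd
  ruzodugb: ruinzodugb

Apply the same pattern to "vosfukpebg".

pivosfukpebget

pogofubd and girofd both end in -d yet inflect differently (pipogofubdet, girofddani), so the final letter is not what conditions the rule; the second-to-last letter is.
"vosfukpebg" has second-to-last letter 'b'. The stems whose second-to-last letter is 'b' (pogofubd → pipogofubdet, komibg → pikomibget, nitibd → pinitibdet) add pi- … -et around the stem.
So vosfukpebg → pivosfukpebget.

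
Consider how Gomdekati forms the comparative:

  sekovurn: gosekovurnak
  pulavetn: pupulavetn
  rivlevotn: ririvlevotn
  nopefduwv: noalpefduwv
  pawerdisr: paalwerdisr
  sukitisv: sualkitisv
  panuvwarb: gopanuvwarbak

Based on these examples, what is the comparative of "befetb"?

"befetb" has second-to-last letter 't'. The stems whose second-to-last letter is 't' (rivlevotn → ririvlevotn, pulavetn → pupulavetn) repeat the first consonant+vowel as a prefix.
So befetb → bebefetb.

bebefetb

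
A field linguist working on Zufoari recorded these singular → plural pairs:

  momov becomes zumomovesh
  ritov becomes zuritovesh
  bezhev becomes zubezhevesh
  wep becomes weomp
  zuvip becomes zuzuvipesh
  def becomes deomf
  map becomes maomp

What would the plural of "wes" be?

weoms

map and zuvip both end in -p yet inflect differently (maomp, zuzuvipesh), so the final letter is not what conditions the rule; the number of vowels is.
"wes" has 1 vowel. The stems with 1 vowel (map → maomp, def → deomf, wep → weomp) insert -om- after the first vowel.
The other pattern: stems with 2 vowels add zu- … -esh around the stem.
So wes → weoms.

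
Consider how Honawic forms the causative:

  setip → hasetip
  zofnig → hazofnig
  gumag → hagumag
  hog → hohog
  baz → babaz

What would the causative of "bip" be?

zofnig and hog both end in -g yet inflect differently (hazofnig, hohog), so the final letter is not what conditions the rule; the number of vowels is.
"bip" has 1 vowel. The stems with 1 vowel (hog → hohog, baz → babaz) repeat the first consonant+vowel as a prefix.
So bip → bibip.

bibip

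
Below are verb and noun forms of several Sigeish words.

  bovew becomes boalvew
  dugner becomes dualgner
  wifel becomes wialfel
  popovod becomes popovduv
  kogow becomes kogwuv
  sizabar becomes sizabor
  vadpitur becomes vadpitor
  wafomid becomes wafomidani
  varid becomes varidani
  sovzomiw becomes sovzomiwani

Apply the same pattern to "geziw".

geziwani

bovew and kogow both end in -w yet inflect differently (boalvew, kogwuv), so the final letter is not what conditions the rule; the last vowel is.
"geziw" has last vowel 'i'. The stems whose last vowel is 'i' (wafomid → wafomidani, varid → varidani, sovzomiw → sovzomiwani) add -ani.
The other patterns: stems whose last vowel is 'e' insert -al- after the first vowel; stems whose last vowel is 'o' delete the last vowel and add -uv; stems whose last vowel is 'a' or 'u' change the last vowel to 'o'.
So geziw → geziwani.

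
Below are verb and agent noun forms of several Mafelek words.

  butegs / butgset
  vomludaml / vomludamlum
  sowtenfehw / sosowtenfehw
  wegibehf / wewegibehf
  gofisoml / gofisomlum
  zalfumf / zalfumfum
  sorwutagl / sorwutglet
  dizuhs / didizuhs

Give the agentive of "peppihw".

pepeppihw

wegibehf and zalfumf both end in -f yet inflect differently (wewegibehf, zalfumfum), so the final letter is not what conditions the rule; the second-to-last letter is.
"peppihw" has second-to-last letter 'h'. The stems whose second-to-last letter is 'h' (wegibehf → wewegibehf, dizuhs → didizuhs, sowtenfehw → sosowtenfehw) repeat the first consonant+vowel as a prefix.
The other patterns: stems whose second-to-last letter is 'm' add -um; stems whose second-to-last letter is 'g' delete the last vowel and add -et.
So peppihw → pepeppihw.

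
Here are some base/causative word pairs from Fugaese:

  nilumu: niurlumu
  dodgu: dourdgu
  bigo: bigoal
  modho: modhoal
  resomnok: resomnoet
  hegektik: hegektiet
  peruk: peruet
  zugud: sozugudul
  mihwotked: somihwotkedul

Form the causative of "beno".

benoal

bigo and resomnok both have last vowel 'o' yet inflect differently (bigoal, resomnoet), so the last vowel is not what conditions the rule; the final letter is.
"beno" ends in -o. The stems ending in -o (bigo → bigoal, modho → modhoal) add -al.
So beno → benoal.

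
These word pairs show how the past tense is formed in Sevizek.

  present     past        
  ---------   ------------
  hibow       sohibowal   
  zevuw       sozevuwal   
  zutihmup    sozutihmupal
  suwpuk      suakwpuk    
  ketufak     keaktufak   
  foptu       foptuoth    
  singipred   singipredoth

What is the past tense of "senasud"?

senasudoth

"senasud" ends in -d. The one such stem in the data (singipred → singipredoth) adds -oth, so the same rule applies.
So senasud → senasudoth.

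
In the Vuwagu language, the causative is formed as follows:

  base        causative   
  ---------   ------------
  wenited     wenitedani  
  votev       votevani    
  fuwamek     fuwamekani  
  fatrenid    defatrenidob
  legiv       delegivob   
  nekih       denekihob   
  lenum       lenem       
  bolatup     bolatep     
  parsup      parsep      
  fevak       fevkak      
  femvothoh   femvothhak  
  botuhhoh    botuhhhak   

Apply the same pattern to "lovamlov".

lovamlvak

wenited and fatrenid both end in -d yet inflect differently (wenitedani, defatrenidob), so the final letter is not what conditions the rule; the last vowel is.
"lovamlov" has last vowel 'o'. The stems whose last vowel is 'o' (femvothoh → femvothhak, botuhhoh → botuhhhak) delete the last vowel and add -ak.
The other patterns: stems whose last vowel is 'e' add -ani; stems whose last vowel is 'i' add de- … -ob around the stem; stems whose last vowel is 'u' change the last vowel to 'e'.
So lovamlov → lovamlvak.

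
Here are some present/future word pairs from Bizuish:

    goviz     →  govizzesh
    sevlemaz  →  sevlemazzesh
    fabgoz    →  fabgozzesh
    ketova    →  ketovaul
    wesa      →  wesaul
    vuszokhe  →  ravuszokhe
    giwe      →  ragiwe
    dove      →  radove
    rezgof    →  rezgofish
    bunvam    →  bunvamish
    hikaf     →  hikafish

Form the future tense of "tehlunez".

sevlemaz and ketova both have last vowel 'a' yet inflect differently (sevlemazzesh, ketovaul), so the last vowel is not what conditions the rule; the final letter is.
"tehlunez" ends in -z. The stems ending in -z (goviz → govizzesh, sevlemaz → sevlemazzesh, fabgoz → fabgozzesh) double the final consonant and add -esh.
The other patterns: stems ending in -a add -ul; stems ending in -e add the prefix ra-; stems ending in -f or -m add -ish.
So tehlunez → tehlunezzesh.

tehlunezzesh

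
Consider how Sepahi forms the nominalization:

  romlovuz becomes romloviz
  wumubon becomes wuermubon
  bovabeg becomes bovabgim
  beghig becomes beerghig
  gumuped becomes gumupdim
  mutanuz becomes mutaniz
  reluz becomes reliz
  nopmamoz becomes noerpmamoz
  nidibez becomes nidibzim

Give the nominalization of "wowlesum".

nopmamoz and romlovuz both end in -z yet inflect differently (noerpmamoz, romloviz), so the final letter is not what conditions the rule; the last vowel is.
"wowlesum" has last vowel 'u'. The stems whose last vowel is 'u' (romlovuz → romloviz, reluz → reliz, mutanuz → mutaniz) change the last vowel to 'i'.
So wowlesum → wowlesim.

wowlesim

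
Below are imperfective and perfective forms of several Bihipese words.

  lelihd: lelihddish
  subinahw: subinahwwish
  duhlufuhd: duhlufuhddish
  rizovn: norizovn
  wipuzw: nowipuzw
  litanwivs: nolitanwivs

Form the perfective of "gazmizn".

nogazmizn

"gazmizn" has second-to-last letter 'z'. The one such stem in the data (wipuzw → nowipuzw) adds the prefix no-, so the same rule applies.
So gazmizn → nogazmizn.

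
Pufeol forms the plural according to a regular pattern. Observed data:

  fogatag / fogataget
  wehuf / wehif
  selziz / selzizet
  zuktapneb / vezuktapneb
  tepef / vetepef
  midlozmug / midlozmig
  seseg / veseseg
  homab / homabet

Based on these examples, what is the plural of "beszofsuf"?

beszofsif

seseg and midlozmug both end in -g yet inflect differently (veseseg, midlozmig), so the final letter is not what conditions the rule; the last vowel is.
"beszofsuf" has last vowel 'u'. The stems whose last vowel is 'u' (midlozmug → midlozmig, wehuf → wehif) change the last vowel to 'i'.
So beszofsuf → beszofsif.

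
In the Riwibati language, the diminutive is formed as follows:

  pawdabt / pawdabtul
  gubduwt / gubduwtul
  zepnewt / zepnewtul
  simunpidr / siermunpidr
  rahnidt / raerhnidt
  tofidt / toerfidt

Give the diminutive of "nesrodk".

neersrodk

pawdabt and rahnidt both end in -t yet inflect differently (pawdabtul, raerhnidt), so the final letter is not what conditions the rule; the second-to-last letter is.
"nesrodk" has second-to-last letter 'd'. The stems whose second-to-last letter is 'd' (simunpidr → siermunpidr, rahnidt → raerhnidt, tofidt → toerfidt) insert -er- after the first vowel.
So nesrodk → neersrodk.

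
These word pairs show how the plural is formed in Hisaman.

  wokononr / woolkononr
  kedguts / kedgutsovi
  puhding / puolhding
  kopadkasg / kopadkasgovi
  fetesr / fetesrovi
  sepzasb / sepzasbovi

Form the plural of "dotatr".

"dotatr" has second-to-last letter 't'. The one such stem in the data (kedguts → kedgutsovi) adds -ovi, so the same rule applies.
So dotatr → dotatrovi.

dotatrovi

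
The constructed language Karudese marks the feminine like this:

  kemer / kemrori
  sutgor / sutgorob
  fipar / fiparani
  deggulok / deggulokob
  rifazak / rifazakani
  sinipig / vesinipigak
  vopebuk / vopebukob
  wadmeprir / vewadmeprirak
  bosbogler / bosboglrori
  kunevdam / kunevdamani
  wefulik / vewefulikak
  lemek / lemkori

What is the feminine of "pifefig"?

rifazak and lemek both end in -k yet inflect differently (rifazakani, lemkori), so the final letter is not what conditions the rule; the last vowel is.
"pifefig" has last vowel 'i'. The stems whose last vowel is 'i' (wefulik → vewefulikak, wadmeprir → vewadmeprirak, sinipig → vesinipigak) add ve- … -ak around the stem.
So pifefig → vepifefigak.

vepifefigak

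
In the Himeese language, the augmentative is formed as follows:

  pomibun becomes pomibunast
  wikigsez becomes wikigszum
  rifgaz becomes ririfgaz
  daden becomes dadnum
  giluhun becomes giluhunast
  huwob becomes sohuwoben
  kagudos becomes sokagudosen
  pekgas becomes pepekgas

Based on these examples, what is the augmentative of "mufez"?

kagudos and pekgas both end in -s yet inflect differently (sokagudosen, pepekgas), so the final letter is not what conditions the rule; the last vowel is.
"mufez" has last vowel 'e'. The stems whose last vowel is 'e' (daden → dadnum, wikigsez → wikigszum) delete the last vowel and add -um.
So mufez → mufzum.

mufzum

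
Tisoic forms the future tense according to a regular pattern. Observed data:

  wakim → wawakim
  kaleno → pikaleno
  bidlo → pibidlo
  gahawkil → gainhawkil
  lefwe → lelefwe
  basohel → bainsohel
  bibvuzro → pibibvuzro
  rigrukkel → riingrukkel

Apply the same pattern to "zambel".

"zambel" ends in -l. The stems ending in -l (basohel → bainsohel, rigrukkel → riingrukkel, gahawkil → gainhawkil) insert -in- after the first vowel.
The other patterns: stems ending in -o add the prefix pi-; stems ending in -e or -m repeat the first consonant+vowel as a prefix.
So zambel → zainmbel.

zainmbel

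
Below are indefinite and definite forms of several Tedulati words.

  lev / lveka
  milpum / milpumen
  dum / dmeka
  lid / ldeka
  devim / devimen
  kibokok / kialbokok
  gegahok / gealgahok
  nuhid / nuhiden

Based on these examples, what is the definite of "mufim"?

dum and devim both end in -m yet inflect differently (dmeka, devimen), so the final letter is not what conditions the rule; the number of vowels is.
"mufim" has 2 vowels. The stems with 2 vowels (devim → devimen, milpum → milpumen, nuhid → nuhiden) add -en.
The other patterns: stems with 1 vowel delete the last vowel and add -eka; stems with 3 vowels insert -al- after the first vowel.
So mufim → mufimen.

mufimen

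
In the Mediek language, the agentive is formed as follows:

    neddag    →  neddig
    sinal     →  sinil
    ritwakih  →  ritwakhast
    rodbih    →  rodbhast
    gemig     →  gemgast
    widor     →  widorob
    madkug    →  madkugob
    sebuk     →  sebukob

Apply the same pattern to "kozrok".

kozrokob

neddag and gemig both end in -g yet inflect differently (neddig, gemgast), so the final letter is not what conditions the rule; the last vowel is.
"kozrok" has last vowel 'o'. The one such stem in the data (widor → widorob) adds -ob, so the same rule applies.
So kozrok → kozrokob.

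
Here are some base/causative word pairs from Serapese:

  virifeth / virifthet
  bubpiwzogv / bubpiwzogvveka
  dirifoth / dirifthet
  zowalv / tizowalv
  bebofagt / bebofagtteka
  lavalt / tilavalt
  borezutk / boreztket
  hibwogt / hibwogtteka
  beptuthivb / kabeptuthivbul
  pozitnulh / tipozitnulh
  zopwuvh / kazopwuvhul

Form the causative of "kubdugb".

"kubdugb" has second-to-last letter 'g'. The stems whose second-to-last letter is 'g' (bubpiwzogv → bubpiwzogvveka, hibwogt → hibwogtteka, bebofagt → bebofagtteka) double the final consonant and add -eka.
So kubdugb → kubdugbbeka.

kubdugbbeka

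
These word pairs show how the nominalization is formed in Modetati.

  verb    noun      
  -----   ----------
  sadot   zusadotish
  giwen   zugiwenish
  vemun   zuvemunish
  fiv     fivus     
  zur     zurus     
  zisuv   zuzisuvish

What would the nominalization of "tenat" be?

zisuv and fiv both end in -v yet inflect differently (zuzisuvish, fivus), so the final letter is not what conditions the rule; the number of vowels is.
"tenat" has 2 vowels. The stems with 2 vowels (sadot → zusadotish, vemun → zuvemunish, zisuv → zuzisuvish) add zu- … -ish around the stem.
So tenat → zutenatish.

zutenatish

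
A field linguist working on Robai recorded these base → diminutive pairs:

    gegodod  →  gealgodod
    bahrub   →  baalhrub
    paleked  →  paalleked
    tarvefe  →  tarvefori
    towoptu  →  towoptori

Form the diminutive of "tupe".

tupori

"tupe" ends in a vowel. The stems ending in a vowel (tarvefe → tarvefori, towoptu → towoptori) drop the final letter and add -ori.
The other pattern: stems ending in a consonant insert -al- after the first vowel.
So tupe → tupori.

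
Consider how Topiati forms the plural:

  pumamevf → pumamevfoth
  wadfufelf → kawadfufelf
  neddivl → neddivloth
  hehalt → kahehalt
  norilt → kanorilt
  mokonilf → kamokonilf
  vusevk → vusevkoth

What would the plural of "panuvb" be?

panuvboth

wadfufelf and pumamevf both end in -f yet inflect differently (kawadfufelf, pumamevfoth), so the final letter is not what conditions the rule; the second-to-last letter is.
"panuvb" has second-to-last letter 'v'. The stems whose second-to-last letter is 'v' (vusevk → vusevkoth, pumamevf → pumamevfoth, neddivl → neddivloth) add -oth.
The other pattern: stems whose second-to-last letter is 'l' add the prefix ka-.
So panuvb → panuvboth.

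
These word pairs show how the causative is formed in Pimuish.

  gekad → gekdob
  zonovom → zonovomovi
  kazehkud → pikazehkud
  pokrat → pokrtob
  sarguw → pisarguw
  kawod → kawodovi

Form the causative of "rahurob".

rahurobovi

"rahurob" has last vowel 'o'. The stems whose last vowel is 'o' (kawod → kawodovi, zonovom → zonovomovi) add -ovi.
The other patterns: stems whose last vowel is 'a' delete the last vowel and add -ob; stems whose last vowel is 'u' add the prefix pi-.
So rahurob → rahurobovi.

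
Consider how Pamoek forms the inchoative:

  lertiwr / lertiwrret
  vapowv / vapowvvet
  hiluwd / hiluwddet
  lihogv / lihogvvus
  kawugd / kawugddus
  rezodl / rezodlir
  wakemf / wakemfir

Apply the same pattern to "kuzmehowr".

kuzmehowrret

vapowv and lihogv both end in -v yet inflect differently (vapowvvet, lihogvvus), so the final letter is not what conditions the rule; the second-to-last letter is.
"kuzmehowr" has second-to-last letter 'w'. The stems whose second-to-last letter is 'w' (lertiwr → lertiwrret, vapowv → vapowvvet, hiluwd → hiluwddet) double the final consonant and add -et.
The other patterns: stems whose second-to-last letter is 'g' double the final consonant and add -us; stems whose second-to-last letter is 'd' or 'm' add -ir.
So kuzmehowr → kuzmehowrret.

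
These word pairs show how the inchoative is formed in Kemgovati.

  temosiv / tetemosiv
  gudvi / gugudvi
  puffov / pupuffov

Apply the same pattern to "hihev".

Every pair shown (temosiv → tetemosiv, gudvi → gugudvi, puffov → pupuffov) follows the same rule: repeat the first consonant+vowel as a prefix.
So hihev → hihihev.

hihihev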